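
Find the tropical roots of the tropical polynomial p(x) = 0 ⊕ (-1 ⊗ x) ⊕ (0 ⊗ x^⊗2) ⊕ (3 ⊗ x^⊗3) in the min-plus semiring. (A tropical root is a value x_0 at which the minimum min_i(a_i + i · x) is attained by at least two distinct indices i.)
Roots: {-3, -1, 1}

Each tropical root is a break point of the lower envelope of the lines y = a_i + i · x (there are 4 lines, with slopes 0, 1, ..., 3). Only the lines that attain the minimum somewhere contribute to roots; other lines are dominated. Here the surviving (envelope) indices are i = 3, i = 2, i = 1, i = 0.
Intersections between consecutive envelope lines give the roots: for adjacent envelope indices i < j the intersection is x = (a_i − a_j) / (j − i). Reading off the sorted break points: {-3, -1, 1}.
Verification: at each break x_0, at least two indices attain the minimum of min_i(a_i + i · x_0).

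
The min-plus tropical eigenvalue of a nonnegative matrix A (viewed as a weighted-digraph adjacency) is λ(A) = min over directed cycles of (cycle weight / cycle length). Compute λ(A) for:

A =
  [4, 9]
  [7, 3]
λ(A) = 3

Enumerate directed cycles and compute their means (weight / length). Sample:
  cycle 0 → 0: weight = 4, length = 1, mean = 4/1 ≈ 4.000
  cycle 1 → 1: weight = 3, length = 1, mean = 3/1 ≈ 3.000
  cycle 0 → 1 → 0: weight = 16, length = 2, mean = 16/2 ≈ 8.000
  cycle 1 → 0 → 1: weight = 16, length = 2, mean = 16/2 ≈ 8.000
Minimum mean = 3.000, attained e.g. along the cycle 1 → 1 with weight 3 and length 1. So λ(A) = 3/1 = 3.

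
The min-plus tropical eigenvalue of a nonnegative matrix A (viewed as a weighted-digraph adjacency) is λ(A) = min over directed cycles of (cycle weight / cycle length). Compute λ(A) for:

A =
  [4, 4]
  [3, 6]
λ(A) = 7/2

Enumerate directed cycles and compute their means (weight / length). Sample:
  cycle 0 → 0: weight = 4, length = 1, mean = 4/1 ≈ 4.000
  cycle 1 → 1: weight = 6, length = 1, mean = 6/1 ≈ 6.000
  cycle 0 → 1 → 0: weight = 7, length = 2, mean = 7/2 ≈ 3.500
  cycle 1 → 0 → 1: weight = 7, length = 2, mean = 7/2 ≈ 3.500
Minimum mean = 3.500, attained e.g. along the cycle 0 → 1 → 0 with weight 7 and length 2. So λ(A) = 7/2 = 7/2.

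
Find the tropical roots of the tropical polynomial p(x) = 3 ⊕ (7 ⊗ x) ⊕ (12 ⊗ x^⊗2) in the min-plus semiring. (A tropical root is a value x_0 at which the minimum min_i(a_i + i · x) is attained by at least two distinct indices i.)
Roots: {-5, -4}

Each tropical root is a break point of the lower envelope of the lines y = a_i + i · x (there are 3 lines, with slopes 0, 1, ..., 2). Only the lines that attain the minimum somewhere contribute to roots; other lines are dominated. Here the surviving (envelope) indices are i = 2, i = 1, i = 0.
Intersections between consecutive envelope lines give the roots: for adjacent envelope indices i < j the intersection is x = (a_i − a_j) / (j − i). Reading off the sorted break points: {-5, -4}.
Verification: at each break x_0, at least two indices attain the minimum of min_i(a_i + i · x_0).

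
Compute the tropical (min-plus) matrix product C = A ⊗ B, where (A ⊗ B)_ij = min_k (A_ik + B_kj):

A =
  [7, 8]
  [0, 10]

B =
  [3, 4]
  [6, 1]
A ⊗ B =
  [10, 9]
  [3, 4]

Apply the min-plus product entry-by-entry:
  C[0][0] = min over k of (A[0][0] + B[0][0] = 7 + 3 = 10, A[0][1] + B[1][0] = 8 + 6 = 14) = 10 (attained at k = 0)
  C[0][1] = min over k of (A[0][0] + B[0][1] = 7 + 4 = 11, A[0][1] + B[1][1] = 8 + 1 = 9) = 9 (attained at k = 1)
  C[1][0] = min over k of (A[1][0] + B[0][0] = 0 + 3 = 3, A[1][1] + B[1][0] = 10 + 6 = 16) = 3 (attained at k = 0)
  C[1][1] = min over k of (A[1][0] + B[0][1] = 0 + 4 = 4, A[1][1] + B[1][1] = 10 + 1 = 11) = 4 (attained at k = 0)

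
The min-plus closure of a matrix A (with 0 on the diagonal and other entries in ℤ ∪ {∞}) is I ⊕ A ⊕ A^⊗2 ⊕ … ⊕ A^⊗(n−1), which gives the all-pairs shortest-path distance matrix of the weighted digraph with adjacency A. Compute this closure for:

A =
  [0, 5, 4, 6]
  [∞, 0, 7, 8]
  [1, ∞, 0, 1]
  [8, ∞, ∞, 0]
Closure =
  [0, 5, 4, 5]
  [8, 0, 7, 8]
  [1, 6, 0, 1]
  [8, 13, 12, 0]

This is the Floyd-Warshall all-pairs shortest-path computation. For each intermediate vertex k = 0, 1, …, 3, update dist[i][j] ← min(dist[i][j], dist[i][k] + dist[k][j]). The final matrix gives, for each (i, j), the minimum total weight of any directed path from i to j (possibly empty when i = j).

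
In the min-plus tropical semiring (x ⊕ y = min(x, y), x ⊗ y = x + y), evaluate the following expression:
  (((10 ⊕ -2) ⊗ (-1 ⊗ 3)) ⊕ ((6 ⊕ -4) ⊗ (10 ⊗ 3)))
(((10 ⊕ -2) ⊗ (-1 ⊗ 3)) ⊕ ((6 ⊕ -4) ⊗ (10 ⊗ 3))) = 0

Expand innermost to outermost. Recall ⊕ takes the minimum of its arguments and ⊗ takes their sum. Working out the expression (((10 ⊕ -2) ⊗ (-1 ⊗ 3)) ⊕ ((6 ⊕ -4) ⊗ (10 ⊗ 3))) gives 0.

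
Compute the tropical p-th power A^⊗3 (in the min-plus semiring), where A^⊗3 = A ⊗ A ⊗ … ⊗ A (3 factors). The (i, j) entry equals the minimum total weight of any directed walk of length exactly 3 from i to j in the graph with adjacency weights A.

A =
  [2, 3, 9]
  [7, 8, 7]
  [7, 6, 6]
A^⊗3 =
  [6, 7, 12]
  [11, 12, 17]
  [11, 12, 17]

Each entry (A^⊗3)_ij equals the minimum over all length-3 walks i = v_0 → v_1 → … → v_3 = j of Σ_t A[v_t][v_{t+1}]. For example, for (i, j) = (0, 2) we minimise over 9 possible intermediate vertex sequences; the minimum is 12, attained along the walk 0 → 0 → 1 → 2.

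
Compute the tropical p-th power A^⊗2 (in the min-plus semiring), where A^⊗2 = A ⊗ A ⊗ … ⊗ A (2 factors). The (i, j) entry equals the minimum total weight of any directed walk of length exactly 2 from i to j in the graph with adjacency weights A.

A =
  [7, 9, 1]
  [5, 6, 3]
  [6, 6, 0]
A^⊗2 =
  [7, 7, 1]
  [9, 9, 3]
  [6, 6, 0]

Each entry (A^⊗2)_ij equals the minimum over all length-2 walks i = v_0 → v_1 → … → v_2 = j of Σ_t A[v_t][v_{t+1}]. For example, for (i, j) = (0, 2) we minimise over 3 possible intermediate vertex sequences; the minimum is 1, attained along the walk 0 → 2 → 2.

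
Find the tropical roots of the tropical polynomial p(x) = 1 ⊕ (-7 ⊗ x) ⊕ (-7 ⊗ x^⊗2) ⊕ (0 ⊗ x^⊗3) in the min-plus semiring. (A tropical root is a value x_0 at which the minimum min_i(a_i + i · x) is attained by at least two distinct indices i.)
Roots: {-7, 0, 8}

Each tropical root is a break point of the lower envelope of the lines y = a_i + i · x (there are 4 lines, with slopes 0, 1, ..., 3). Only the lines that attain the minimum somewhere contribute to roots; other lines are dominated. Here the surviving (envelope) indices are i = 3, i = 2, i = 1, i = 0.
Intersections between consecutive envelope lines give the roots: for adjacent envelope indices i < j the intersection is x = (a_i − a_j) / (j − i). Reading off the sorted break points: {-7, 0, 8}.
Verification: at each break x_0, at least two indices attain the minimum of min_i(a_i + i · x_0).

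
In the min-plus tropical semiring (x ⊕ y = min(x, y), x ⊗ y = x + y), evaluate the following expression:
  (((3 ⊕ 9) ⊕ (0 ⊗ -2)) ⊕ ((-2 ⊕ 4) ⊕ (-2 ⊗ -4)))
(((3 ⊕ 9) ⊕ (0 ⊗ -2)) ⊕ ((-2 ⊕ 4) ⊕ (-2 ⊗ -4))) = -6

Expand innermost to outermost. Recall ⊕ takes the minimum of its arguments and ⊗ takes their sum. Working out the expression (((3 ⊕ 9) ⊕ (0 ⊗ -2)) ⊕ ((-2 ⊕ 4) ⊕ (-2 ⊗ -4))) gives -6.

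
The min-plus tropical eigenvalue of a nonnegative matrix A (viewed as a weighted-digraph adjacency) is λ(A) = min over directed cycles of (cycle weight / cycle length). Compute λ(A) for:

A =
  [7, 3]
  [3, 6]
λ(A) = 3

Enumerate directed cycles and compute their means (weight / length). Sample:
  cycle 0 → 0: weight = 7, length = 1, mean = 7/1 ≈ 7.000
  cycle 1 → 1: weight = 6, length = 1, mean = 6/1 ≈ 6.000
  cycle 0 → 1 → 0: weight = 6, length = 2, mean = 6/2 ≈ 3.000
  cycle 1 → 0 → 1: weight = 6, length = 2, mean = 6/2 ≈ 3.000
Minimum mean = 3.000, attained e.g. along the cycle 0 → 1 → 0 with weight 6 and length 2. So λ(A) = 6/2 = 3.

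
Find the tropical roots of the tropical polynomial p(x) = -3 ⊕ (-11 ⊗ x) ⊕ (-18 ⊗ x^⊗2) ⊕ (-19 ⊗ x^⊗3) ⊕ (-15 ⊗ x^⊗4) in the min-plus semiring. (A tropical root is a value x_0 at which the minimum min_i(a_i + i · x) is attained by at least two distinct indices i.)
Roots: {-4, 1, 7, 8}

Each tropical root is a break point of the lower envelope of the lines y = a_i + i · x (there are 5 lines, with slopes 0, 1, ..., 4). Only the lines that attain the minimum somewhere contribute to roots; other lines are dominated. Here the surviving (envelope) indices are i = 4, i = 3, i = 2, i = 1, i = 0.
Intersections between consecutive envelope lines give the roots: for adjacent envelope indices i < j the intersection is x = (a_i − a_j) / (j − i). Reading off the sorted break points: {-4, 1, 7, 8}.
Verification: at each break x_0, at least two indices attain the minimum of min_i(a_i + i · x_0).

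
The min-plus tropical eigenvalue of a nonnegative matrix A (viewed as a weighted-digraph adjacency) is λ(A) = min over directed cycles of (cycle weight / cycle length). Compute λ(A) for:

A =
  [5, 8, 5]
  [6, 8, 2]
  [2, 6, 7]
λ(A) = 7/2

Enumerate directed cycles and compute their means (weight / length). Sample:
  cycle 0 → 0: weight = 5, length = 1, mean = 5/1 ≈ 5.000
  cycle 1 → 1: weight = 8, length = 1, mean = 8/1 ≈ 8.000
  cycle 2 → 2: weight = 7, length = 1, mean = 7/1 ≈ 7.000
  cycle 0 → 1 → 0: weight = 14, length = 2, mean = 14/2 ≈ 7.000
  cycle 0 → 2 → 0: weight = 7, length = 2, mean = 7/2 ≈ 3.500
  cycle 1 → 0 → 1: weight = 14, length = 2, mean = 14/2 ≈ 7.000
Minimum mean = 3.500, attained e.g. along the cycle 0 → 2 → 0 with weight 7 and length 2. So λ(A) = 7/2 = 7/2.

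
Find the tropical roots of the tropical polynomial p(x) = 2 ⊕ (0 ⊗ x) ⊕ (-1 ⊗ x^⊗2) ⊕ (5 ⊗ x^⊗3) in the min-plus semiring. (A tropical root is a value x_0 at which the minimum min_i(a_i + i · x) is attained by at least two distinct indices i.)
Roots: {-6, 1, 2}

Each tropical root is a break point of the lower envelope of the lines y = a_i + i · x (there are 4 lines, with slopes 0, 1, ..., 3). Only the lines that attain the minimum somewhere contribute to roots; other lines are dominated. Here the surviving (envelope) indices are i = 3, i = 2, i = 1, i = 0.
Intersections between consecutive envelope lines give the roots: for adjacent envelope indices i < j the intersection is x = (a_i − a_j) / (j − i). Reading off the sorted break points: {-6, 1, 2}.
Verification: at each break x_0, at least two indices attain the minimum of min_i(a_i + i · x_0).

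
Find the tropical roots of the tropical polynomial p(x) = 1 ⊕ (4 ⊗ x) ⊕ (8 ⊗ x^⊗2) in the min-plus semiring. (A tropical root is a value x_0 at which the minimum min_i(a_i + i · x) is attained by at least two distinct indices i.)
Roots: {-4, -3}

Each tropical root is a break point of the lower envelope of the lines y = a_i + i · x (there are 3 lines, with slopes 0, 1, ..., 2). Only the lines that attain the minimum somewhere contribute to roots; other lines are dominated. Here the surviving (envelope) indices are i = 2, i = 1, i = 0.
Intersections between consecutive envelope lines give the roots: for adjacent envelope indices i < j the intersection is x = (a_i − a_j) / (j − i). Reading off the sorted break points: {-4, -3}.
Verification: at each break x_0, at least two indices attain the minimum of min_i(a_i + i · x_0).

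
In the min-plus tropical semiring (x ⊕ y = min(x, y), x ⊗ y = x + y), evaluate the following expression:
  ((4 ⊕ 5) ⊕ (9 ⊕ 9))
((4 ⊕ 5) ⊕ (9 ⊕ 9)) = 4

Expand innermost to outermost. Recall ⊕ takes the minimum of its arguments and ⊗ takes their sum. Working out the expression ((4 ⊕ 5) ⊕ (9 ⊕ 9)) gives 4.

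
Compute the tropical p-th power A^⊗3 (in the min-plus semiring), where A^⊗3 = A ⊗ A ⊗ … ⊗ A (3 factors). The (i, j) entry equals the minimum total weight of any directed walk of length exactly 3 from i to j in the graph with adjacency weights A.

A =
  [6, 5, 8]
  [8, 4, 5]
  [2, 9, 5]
A^⊗3 =
  [12, 13, 14]
  [11, 12, 13]
  [12, 11, 12]

Each entry (A^⊗3)_ij equals the minimum over all length-3 walks i = v_0 → v_1 → … → v_3 = j of Σ_t A[v_t][v_{t+1}]. For example, for (i, j) = (0, 2) we minimise over 9 possible intermediate vertex sequences; the minimum is 14, attained along the walk 0 → 1 → 1 → 2.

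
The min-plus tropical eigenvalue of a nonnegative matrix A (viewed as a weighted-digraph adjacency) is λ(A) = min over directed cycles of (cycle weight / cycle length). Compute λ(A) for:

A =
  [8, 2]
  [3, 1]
λ(A) = 1

Enumerate directed cycles and compute their means (weight / length). Sample:
  cycle 0 → 0: weight = 8, length = 1, mean = 8/1 ≈ 8.000
  cycle 1 → 1: weight = 1, length = 1, mean = 1/1 ≈ 1.000
  cycle 0 → 1 → 0: weight = 5, length = 2, mean = 5/2 ≈ 2.500
  cycle 1 → 0 → 1: weight = 5, length = 2, mean = 5/2 ≈ 2.500
Minimum mean = 1.000, attained e.g. along the cycle 1 → 1 with weight 1 and length 1. So λ(A) = 1/1 = 1.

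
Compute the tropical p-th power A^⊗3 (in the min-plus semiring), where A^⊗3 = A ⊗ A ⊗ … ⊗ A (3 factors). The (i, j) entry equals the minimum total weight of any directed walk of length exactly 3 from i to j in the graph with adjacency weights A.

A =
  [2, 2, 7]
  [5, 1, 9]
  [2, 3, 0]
A^⊗3 =
  [6, 4, 7]
  [7, 3, 9]
  [2, 3, 0]

Each entry (A^⊗3)_ij equals the minimum over all length-3 walks i = v_0 → v_1 → … → v_3 = j of Σ_t A[v_t][v_{t+1}]. For example, for (i, j) = (0, 2) we minimise over 9 possible intermediate vertex sequences; the minimum is 7, attained along the walk 0 → 2 → 2 → 2.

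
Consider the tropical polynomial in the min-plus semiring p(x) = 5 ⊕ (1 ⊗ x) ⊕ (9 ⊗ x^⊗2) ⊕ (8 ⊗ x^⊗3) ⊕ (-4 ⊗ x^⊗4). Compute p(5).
p(5) = 5

A tropical monomial a ⊗ x^⊗i evaluates to a + i · x. Evaluating each term at x = 5:
  Term 0 contributes 5 + 0 · 5 = 5
  Term 1 contributes 1 + 1 · 5 = 6
  Term 2 contributes 9 + 2 · 5 = 19
  Term 3 contributes 8 + 3 · 5 = 23
  Term 4 contributes -4 + 4 · 5 = 16
p(5) = ⊕ of these = min[5, 6, 19, 23, 16] = 5.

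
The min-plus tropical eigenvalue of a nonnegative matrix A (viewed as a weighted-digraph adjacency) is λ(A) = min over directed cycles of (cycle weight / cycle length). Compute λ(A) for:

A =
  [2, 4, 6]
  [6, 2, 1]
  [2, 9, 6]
λ(A) = 2

Enumerate directed cycles and compute their means (weight / length). Sample:
  cycle 0 → 0: weight = 2, length = 1, mean = 2/1 ≈ 2.000
  cycle 1 → 1: weight = 2, length = 1, mean = 2/1 ≈ 2.000
  cycle 2 → 2: weight = 6, length = 1, mean = 6/1 ≈ 6.000
  cycle 0 → 1 → 0: weight = 10, length = 2, mean = 10/2 ≈ 5.000
  cycle 0 → 2 → 0: weight = 8, length = 2, mean = 8/2 ≈ 4.000
  cycle 1 → 0 → 1: weight = 10, length = 2, mean = 10/2 ≈ 5.000
Minimum mean = 2.000, attained e.g. along the cycle 0 → 0 with weight 2 and length 1. So λ(A) = 2/1 = 2.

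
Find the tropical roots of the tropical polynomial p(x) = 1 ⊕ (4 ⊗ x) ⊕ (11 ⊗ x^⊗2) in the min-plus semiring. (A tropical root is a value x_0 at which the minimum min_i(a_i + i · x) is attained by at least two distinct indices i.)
Roots: {-7, -3}

Each tropical root is a break point of the lower envelope of the lines y = a_i + i · x (there are 3 lines, with slopes 0, 1, ..., 2). Only the lines that attain the minimum somewhere contribute to roots; other lines are dominated. Here the surviving (envelope) indices are i = 2, i = 1, i = 0.
Intersections between consecutive envelope lines give the roots: for adjacent envelope indices i < j the intersection is x = (a_i − a_j) / (j − i). Reading off the sorted break points: {-7, -3}.
Verification: at each break x_0, at least two indices attain the minimum of min_i(a_i + i · x_0).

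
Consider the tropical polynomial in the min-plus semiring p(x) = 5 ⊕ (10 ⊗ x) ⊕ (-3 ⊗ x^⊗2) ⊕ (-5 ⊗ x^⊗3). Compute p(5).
p(5) = 5

A tropical monomial a ⊗ x^⊗i evaluates to a + i · x. Evaluating each term at x = 5:
  Term 0 contributes 5 + 0 · 5 = 5
  Term 1 contributes 10 + 1 · 5 = 15
  Term 2 contributes -3 + 2 · 5 = 7
  Term 3 contributes -5 + 3 · 5 = 10
p(5) = ⊕ of these = min[5, 15, 7, 10] = 5.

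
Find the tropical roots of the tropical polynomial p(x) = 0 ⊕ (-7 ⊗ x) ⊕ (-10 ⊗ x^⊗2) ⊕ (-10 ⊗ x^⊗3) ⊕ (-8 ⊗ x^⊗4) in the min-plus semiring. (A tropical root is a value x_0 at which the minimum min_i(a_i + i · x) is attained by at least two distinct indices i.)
Roots: {-2, 0, 3, 7}

Each tropical root is a break point of the lower envelope of the lines y = a_i + i · x (there are 5 lines, with slopes 0, 1, ..., 4). Only the lines that attain the minimum somewhere contribute to roots; other lines are dominated. Here the surviving (envelope) indices are i = 4, i = 3, i = 2, i = 1, i = 0.
Intersections between consecutive envelope lines give the roots: for adjacent envelope indices i < j the intersection is x = (a_i − a_j) / (j − i). Reading off the sorted break points: {-2, 0, 3, 7}.
Verification: at each break x_0, at least two indices attain the minimum of min_i(a_i + i · x_0).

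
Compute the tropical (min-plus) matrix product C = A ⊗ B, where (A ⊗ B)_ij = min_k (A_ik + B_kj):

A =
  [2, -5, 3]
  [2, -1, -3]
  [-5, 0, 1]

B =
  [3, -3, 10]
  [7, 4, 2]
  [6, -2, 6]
A ⊗ B =
  [2, -1, -3]
  [3, -5, 1]
  [-2, -8, 2]

Apply the min-plus product entry-by-entry:
  C[0][0] = min over k of (A[0][0] + B[0][0] = 2 + 3 = 5, A[0][1] + B[1][0] = -5 + 7 = 2, A[0][2] + B[2][0] = 3 + 6 = 9) = 2 (attained at k = 1)
  C[0][1] = min over k of (A[0][0] + B[0][1] = 2 + -3 = -1, A[0][1] + B[1][1] = -5 + 4 = -1, A[0][2] + B[2][1] = 3 + -2 = 1) = -1 (attained at k = 0)
  C[0][2] = min over k of (A[0][0] + B[0][2] = 2 + 10 = 12, A[0][1] + B[1][2] = -5 + 2 = -3, A[0][2] + B[2][2] = 3 + 6 = 9) = -3 (attained at k = 1)
  C[1][0] = min over k of (A[1][0] + B[0][0] = 2 + 3 = 5, A[1][1] + B[1][0] = -1 + 7 = 6, A[1][2] + B[2][0] = -3 + 6 = 3) = 3 (attained at k = 2)
  C[1][1] = min over k of (A[1][0] + B[0][1] = 2 + -3 = -1, A[1][1] + B[1][1] = -1 + 4 = 3, A[1][2] + B[2][1] = -3 + -2 = -5) = -5 (attained at k = 2)
  C[1][2] = min over k of (A[1][0] + B[0][2] = 2 + 10 = 12, A[1][1] + B[1][2] = -1 + 2 = 1, A[1][2] + B[2][2] = -3 + 6 = 3) = 1 (attained at k = 1)
  C[2][0] = min over k of (A[2][0] + B[0][0] = -5 + 3 = -2, A[2][1] + B[1][0] = 0 + 7 = 7, A[2][2] + B[2][0] = 1 + 6 = 7) = -2 (attained at k = 0)
  C[2][1] = min over k of (A[2][0] + B[0][1] = -5 + -3 = -8, A[2][1] + B[1][1] = 0 + 4 = 4, A[2][2] + B[2][1] = 1 + -2 = -1) = -8 (attained at k = 0)
  C[2][2] = min over k of (A[2][0] + B[0][2] = -5 + 10 = 5, A[2][1] + B[1][2] = 0 + 2 = 2, A[2][2] + B[2][2] = 1 + 6 = 7) = 2 (attained at k = 1)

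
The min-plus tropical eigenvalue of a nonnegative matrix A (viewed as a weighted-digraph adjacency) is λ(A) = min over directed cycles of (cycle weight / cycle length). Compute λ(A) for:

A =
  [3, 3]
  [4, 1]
λ(A) = 1

Enumerate directed cycles and compute their means (weight / length). Sample:
  cycle 0 → 0: weight = 3, length = 1, mean = 3/1 ≈ 3.000
  cycle 1 → 1: weight = 1, length = 1, mean = 1/1 ≈ 1.000
  cycle 0 → 1 → 0: weight = 7, length = 2, mean = 7/2 ≈ 3.500
  cycle 1 → 0 → 1: weight = 7, length = 2, mean = 7/2 ≈ 3.500
Minimum mean = 1.000, attained e.g. along the cycle 1 → 1 with weight 1 and length 1. So λ(A) = 1/1 = 1.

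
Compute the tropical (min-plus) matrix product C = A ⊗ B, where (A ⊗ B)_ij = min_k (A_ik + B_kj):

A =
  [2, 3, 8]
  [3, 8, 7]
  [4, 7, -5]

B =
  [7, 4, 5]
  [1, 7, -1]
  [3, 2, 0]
A ⊗ B =
  [4, 6, 2]
  [9, 7, 7]
  [-2, -3, -5]

Apply the min-plus product entry-by-entry:
  C[0][0] = min over k of (A[0][0] + B[0][0] = 2 + 7 = 9, A[0][1] + B[1][0] = 3 + 1 = 4, A[0][2] + B[2][0] = 8 + 3 = 11) = 4 (attained at k = 1)
  C[0][1] = min over k of (A[0][0] + B[0][1] = 2 + 4 = 6, A[0][1] + B[1][1] = 3 + 7 = 10, A[0][2] + B[2][1] = 8 + 2 = 10) = 6 (attained at k = 0)
  C[0][2] = min over k of (A[0][0] + B[0][2] = 2 + 5 = 7, A[0][1] + B[1][2] = 3 + -1 = 2, A[0][2] + B[2][2] = 8 + 0 = 8) = 2 (attained at k = 1)
  C[1][0] = min over k of (A[1][0] + B[0][0] = 3 + 7 = 10, A[1][1] + B[1][0] = 8 + 1 = 9, A[1][2] + B[2][0] = 7 + 3 = 10) = 9 (attained at k = 1)
  C[1][1] = min over k of (A[1][0] + B[0][1] = 3 + 4 = 7, A[1][1] + B[1][1] = 8 + 7 = 15, A[1][2] + B[2][1] = 7 + 2 = 9) = 7 (attained at k = 0)
  C[1][2] = min over k of (A[1][0] + B[0][2] = 3 + 5 = 8, A[1][1] + B[1][2] = 8 + -1 = 7, A[1][2] + B[2][2] = 7 + 0 = 7) = 7 (attained at k = 1)
  C[2][0] = min over k of (A[2][0] + B[0][0] = 4 + 7 = 11, A[2][1] + B[1][0] = 7 + 1 = 8, A[2][2] + B[2][0] = -5 + 3 = -2) = -2 (attained at k = 2)
  C[2][1] = min over k of (A[2][0] + B[0][1] = 4 + 4 = 8, A[2][1] + B[1][1] = 7 + 7 = 14, A[2][2] + B[2][1] = -5 + 2 = -3) = -3 (attained at k = 2)
  C[2][2] = min over k of (A[2][0] + B[0][2] = 4 + 5 = 9, A[2][1] + B[1][2] = 7 + -1 = 6, A[2][2] + B[2][2] = -5 + 0 = -5) = -5 (attained at k = 2)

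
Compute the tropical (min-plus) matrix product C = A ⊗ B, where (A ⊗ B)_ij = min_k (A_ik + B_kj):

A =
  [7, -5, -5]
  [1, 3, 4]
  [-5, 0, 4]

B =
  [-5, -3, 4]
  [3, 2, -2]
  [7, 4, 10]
A ⊗ B =
  [-2, -3, -7]
  [-4, -2, 1]
  [-10, -8, -2]

Apply the min-plus product entry-by-entry:
  C[0][0] = min over k of (A[0][0] + B[0][0] = 7 + -5 = 2, A[0][1] + B[1][0] = -5 + 3 = -2, A[0][2] + B[2][0] = -5 + 7 = 2) = -2 (attained at k = 1)
  C[0][1] = min over k of (A[0][0] + B[0][1] = 7 + -3 = 4, A[0][1] + B[1][1] = -5 + 2 = -3, A[0][2] + B[2][1] = -5 + 4 = -1) = -3 (attained at k = 1)
  C[0][2] = min over k of (A[0][0] + B[0][2] = 7 + 4 = 11, A[0][1] + B[1][2] = -5 + -2 = -7, A[0][2] + B[2][2] = -5 + 10 = 5) = -7 (attained at k = 1)
  C[1][0] = min over k of (A[1][0] + B[0][0] = 1 + -5 = -4, A[1][1] + B[1][0] = 3 + 3 = 6, A[1][2] + B[2][0] = 4 + 7 = 11) = -4 (attained at k = 0)
  C[1][1] = min over k of (A[1][0] + B[0][1] = 1 + -3 = -2, A[1][1] + B[1][1] = 3 + 2 = 5, A[1][2] + B[2][1] = 4 + 4 = 8) = -2 (attained at k = 0)
  C[1][2] = min over k of (A[1][0] + B[0][2] = 1 + 4 = 5, A[1][1] + B[1][2] = 3 + -2 = 1, A[1][2] + B[2][2] = 4 + 10 = 14) = 1 (attained at k = 1)
  C[2][0] = min over k of (A[2][0] + B[0][0] = -5 + -5 = -10, A[2][1] + B[1][0] = 0 + 3 = 3, A[2][2] + B[2][0] = 4 + 7 = 11) = -10 (attained at k = 0)
  C[2][1] = min over k of (A[2][0] + B[0][1] = -5 + -3 = -8, A[2][1] + B[1][1] = 0 + 2 = 2, A[2][2] + B[2][1] = 4 + 4 = 8) = -8 (attained at k = 0)
  C[2][2] = min over k of (A[2][0] + B[0][2] = -5 + 4 = -1, A[2][1] + B[1][2] = 0 + -2 = -2, A[2][2] + B[2][2] = 4 + 10 = 14) = -2 (attained at k = 1)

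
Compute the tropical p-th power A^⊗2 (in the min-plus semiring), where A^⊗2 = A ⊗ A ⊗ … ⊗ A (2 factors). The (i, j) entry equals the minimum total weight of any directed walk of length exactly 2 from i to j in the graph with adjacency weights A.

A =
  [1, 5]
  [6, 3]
A^⊗2 =
  [2, 6]
  [7, 6]

Each entry (A^⊗2)_ij equals the minimum over all length-2 walks i = v_0 → v_1 → … → v_2 = j of Σ_t A[v_t][v_{t+1}]. For example, for (i, j) = (0, 1) we minimise over 2 possible intermediate vertex sequences; the minimum is 6, attained along the walk 0 → 0 → 1.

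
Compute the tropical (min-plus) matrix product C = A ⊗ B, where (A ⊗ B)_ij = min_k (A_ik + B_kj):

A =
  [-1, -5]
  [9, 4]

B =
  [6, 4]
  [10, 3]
A ⊗ B =
  [5, -2]
  [14, 7]

Apply the min-plus product entry-by-entry:
  C[0][0] = min over k of (A[0][0] + B[0][0] = -1 + 6 = 5, A[0][1] + B[1][0] = -5 + 10 = 5) = 5 (attained at k = 0)
  C[0][1] = min over k of (A[0][0] + B[0][1] = -1 + 4 = 3, A[0][1] + B[1][1] = -5 + 3 = -2) = -2 (attained at k = 1)
  C[1][0] = min over k of (A[1][0] + B[0][0] = 9 + 6 = 15, A[1][1] + B[1][0] = 4 + 10 = 14) = 14 (attained at k = 1)
  C[1][1] = min over k of (A[1][0] + B[0][1] = 9 + 4 = 13, A[1][1] + B[1][1] = 4 + 3 = 7) = 7 (attained at k = 1)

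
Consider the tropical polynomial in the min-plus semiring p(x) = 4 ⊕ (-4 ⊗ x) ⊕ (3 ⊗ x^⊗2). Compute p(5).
p(5) = 1

A tropical monomial a ⊗ x^⊗i evaluates to a + i · x. Evaluating each term at x = 5:
  Term 0 contributes 4 + 0 · 5 = 4
  Term 1 contributes -4 + 1 · 5 = 1
  Term 2 contributes 3 + 2 · 5 = 13
p(5) = ⊕ of these = min[4, 1, 13] = 1.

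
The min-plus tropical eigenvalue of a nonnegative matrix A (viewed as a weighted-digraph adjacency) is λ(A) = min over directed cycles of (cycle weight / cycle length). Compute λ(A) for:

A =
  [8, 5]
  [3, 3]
λ(A) = 3

Enumerate directed cycles and compute their means (weight / length). Sample:
  cycle 0 → 0: weight = 8, length = 1, mean = 8/1 ≈ 8.000
  cycle 1 → 1: weight = 3, length = 1, mean = 3/1 ≈ 3.000
  cycle 0 → 1 → 0: weight = 8, length = 2, mean = 8/2 ≈ 4.000
  cycle 1 → 0 → 1: weight = 8, length = 2, mean = 8/2 ≈ 4.000
Minimum mean = 3.000, attained e.g. along the cycle 1 → 1 with weight 3 and length 1. So λ(A) = 3/1 = 3.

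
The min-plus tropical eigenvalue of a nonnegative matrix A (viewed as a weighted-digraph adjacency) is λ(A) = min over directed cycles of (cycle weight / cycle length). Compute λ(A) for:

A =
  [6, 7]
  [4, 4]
λ(A) = 4

Enumerate directed cycles and compute their means (weight / length). Sample:
  cycle 0 → 0: weight = 6, length = 1, mean = 6/1 ≈ 6.000
  cycle 1 → 1: weight = 4, length = 1, mean = 4/1 ≈ 4.000
  cycle 0 → 1 → 0: weight = 11, length = 2, mean = 11/2 ≈ 5.500
  cycle 1 → 0 → 1: weight = 11, length = 2, mean = 11/2 ≈ 5.500
Minimum mean = 4.000, attained e.g. along the cycle 1 → 1 with weight 4 and length 1. So λ(A) = 4/1 = 4.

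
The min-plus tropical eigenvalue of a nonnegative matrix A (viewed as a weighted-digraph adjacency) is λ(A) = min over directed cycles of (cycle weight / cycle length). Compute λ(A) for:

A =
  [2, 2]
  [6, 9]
λ(A) = 2

Enumerate directed cycles and compute their means (weight / length). Sample:
  cycle 0 → 0: weight = 2, length = 1, mean = 2/1 ≈ 2.000
  cycle 1 → 1: weight = 9, length = 1, mean = 9/1 ≈ 9.000
  cycle 0 → 1 → 0: weight = 8, length = 2, mean = 8/2 ≈ 4.000
  cycle 1 → 0 → 1: weight = 8, length = 2, mean = 8/2 ≈ 4.000
Minimum mean = 2.000, attained e.g. along the cycle 0 → 0 with weight 2 and length 1. So λ(A) = 2/1 = 2.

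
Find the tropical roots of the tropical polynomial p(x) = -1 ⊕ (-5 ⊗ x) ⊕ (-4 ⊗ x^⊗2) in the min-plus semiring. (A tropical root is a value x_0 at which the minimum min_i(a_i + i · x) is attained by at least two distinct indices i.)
Roots: {-1, 4}

Each tropical root is a break point of the lower envelope of the lines y = a_i + i · x (there are 3 lines, with slopes 0, 1, ..., 2). Only the lines that attain the minimum somewhere contribute to roots; other lines are dominated. Here the surviving (envelope) indices are i = 2, i = 1, i = 0.
Intersections between consecutive envelope lines give the roots: for adjacent envelope indices i < j the intersection is x = (a_i − a_j) / (j − i). Reading off the sorted break points: {-1, 4}.
Verification: at each break x_0, at least two indices attain the minimum of min_i(a_i + i · x_0).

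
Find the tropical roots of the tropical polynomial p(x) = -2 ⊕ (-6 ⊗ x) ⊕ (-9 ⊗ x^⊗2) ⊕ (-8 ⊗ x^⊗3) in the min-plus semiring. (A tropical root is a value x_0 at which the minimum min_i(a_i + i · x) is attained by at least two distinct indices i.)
Roots: {-1, 3, 4}

Each tropical root is a break point of the lower envelope of the lines y = a_i + i · x (there are 4 lines, with slopes 0, 1, ..., 3). Only the lines that attain the minimum somewhere contribute to roots; other lines are dominated. Here the surviving (envelope) indices are i = 3, i = 2, i = 1, i = 0.
Intersections between consecutive envelope lines give the roots: for adjacent envelope indices i < j the intersection is x = (a_i − a_j) / (j − i). Reading off the sorted break points: {-1, 3, 4}.
Verification: at each break x_0, at least two indices attain the minimum of min_i(a_i + i · x_0).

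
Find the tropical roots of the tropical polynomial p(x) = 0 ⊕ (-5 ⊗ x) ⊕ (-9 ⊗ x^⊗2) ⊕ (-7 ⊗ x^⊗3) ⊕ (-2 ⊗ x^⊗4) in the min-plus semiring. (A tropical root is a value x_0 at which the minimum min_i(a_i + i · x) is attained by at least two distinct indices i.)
Roots: {-5, -2, 4, 5}

Each tropical root is a break point of the lower envelope of the lines y = a_i + i · x (there are 5 lines, with slopes 0, 1, ..., 4). Only the lines that attain the minimum somewhere contribute to roots; other lines are dominated. Here the surviving (envelope) indices are i = 4, i = 3, i = 2, i = 1, i = 0.
Intersections between consecutive envelope lines give the roots: for adjacent envelope indices i < j the intersection is x = (a_i − a_j) / (j − i). Reading off the sorted break points: {-5, -2, 4, 5}.
Verification: at each break x_0, at least two indices attain the minimum of min_i(a_i + i · x_0).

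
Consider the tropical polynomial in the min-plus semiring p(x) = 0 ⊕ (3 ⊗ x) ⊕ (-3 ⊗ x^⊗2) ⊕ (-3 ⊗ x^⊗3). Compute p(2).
p(2) = 0

A tropical monomial a ⊗ x^⊗i evaluates to a + i · x. Evaluating each term at x = 2:
  Term 0 contributes 0 + 0 · 2 = 0
  Term 1 contributes 3 + 1 · 2 = 5
  Term 2 contributes -3 + 2 · 2 = 1
  Term 3 contributes -3 + 3 · 2 = 3
p(2) = ⊕ of these = min[0, 5, 1, 3] = 0.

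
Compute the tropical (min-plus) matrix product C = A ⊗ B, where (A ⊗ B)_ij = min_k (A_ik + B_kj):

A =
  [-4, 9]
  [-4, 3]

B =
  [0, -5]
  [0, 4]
A ⊗ B =
  [-4, -9]
  [-4, -9]

Apply the min-plus product entry-by-entry:
  C[0][0] = min over k of (A[0][0] + B[0][0] = -4 + 0 = -4, A[0][1] + B[1][0] = 9 + 0 = 9) = -4 (attained at k = 0)
  C[0][1] = min over k of (A[0][0] + B[0][1] = -4 + -5 = -9, A[0][1] + B[1][1] = 9 + 4 = 13) = -9 (attained at k = 0)
  C[1][0] = min over k of (A[1][0] + B[0][0] = -4 + 0 = -4, A[1][1] + B[1][0] = 3 + 0 = 3) = -4 (attained at k = 0)
  C[1][1] = min over k of (A[1][0] + B[0][1] = -4 + -5 = -9, A[1][1] + B[1][1] = 3 + 4 = 7) = -9 (attained at k = 0)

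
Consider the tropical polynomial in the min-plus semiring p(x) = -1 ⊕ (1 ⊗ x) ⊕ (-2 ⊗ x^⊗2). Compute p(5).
p(5) = -1

A tropical monomial a ⊗ x^⊗i evaluates to a + i · x. Evaluating each term at x = 5:
  Term 0 contributes -1 + 0 · 5 = -1
  Term 1 contributes 1 + 1 · 5 = 6
  Term 2 contributes -2 + 2 · 5 = 8
p(5) = ⊕ of these = min[-1, 6, 8] = -1.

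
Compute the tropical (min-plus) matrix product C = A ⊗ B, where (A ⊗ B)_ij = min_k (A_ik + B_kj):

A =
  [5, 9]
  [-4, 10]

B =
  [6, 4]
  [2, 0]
A ⊗ B =
  [11, 9]
  [2, 0]

Apply the min-plus product entry-by-entry:
  C[0][0] = min over k of (A[0][0] + B[0][0] = 5 + 6 = 11, A[0][1] + B[1][0] = 9 + 2 = 11) = 11 (attained at k = 0)
  C[0][1] = min over k of (A[0][0] + B[0][1] = 5 + 4 = 9, A[0][1] + B[1][1] = 9 + 0 = 9) = 9 (attained at k = 0)
  C[1][0] = min over k of (A[1][0] + B[0][0] = -4 + 6 = 2, A[1][1] + B[1][0] = 10 + 2 = 12) = 2 (attained at k = 0)
  C[1][1] = min over k of (A[1][0] + B[0][1] = -4 + 4 = 0, A[1][1] + B[1][1] = 10 + 0 = 10) = 0 (attained at k = 0)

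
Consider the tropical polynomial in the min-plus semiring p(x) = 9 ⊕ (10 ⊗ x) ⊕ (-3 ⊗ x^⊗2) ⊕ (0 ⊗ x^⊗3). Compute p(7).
p(7) = 9

A tropical monomial a ⊗ x^⊗i evaluates to a + i · x. Evaluating each term at x = 7:
  Term 0 contributes 9 + 0 · 7 = 9
  Term 1 contributes 10 + 1 · 7 = 17
  Term 2 contributes -3 + 2 · 7 = 11
  Term 3 contributes 0 + 3 · 7 = 21
p(7) = ⊕ of these = min[9, 17, 11, 21] = 9.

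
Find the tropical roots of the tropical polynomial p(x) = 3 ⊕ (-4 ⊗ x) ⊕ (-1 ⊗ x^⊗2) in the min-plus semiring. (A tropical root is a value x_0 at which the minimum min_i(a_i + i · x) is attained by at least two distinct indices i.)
Roots: {-3, 7}

Each tropical root is a break point of the lower envelope of the lines y = a_i + i · x (there are 3 lines, with slopes 0, 1, ..., 2). Only the lines that attain the minimum somewhere contribute to roots; other lines are dominated. Here the surviving (envelope) indices are i = 2, i = 1, i = 0.
Intersections between consecutive envelope lines give the roots: for adjacent envelope indices i < j the intersection is x = (a_i − a_j) / (j − i). Reading off the sorted break points: {-3, 7}.
Verification: at each break x_0, at least two indices attain the minimum of min_i(a_i + i · x_0).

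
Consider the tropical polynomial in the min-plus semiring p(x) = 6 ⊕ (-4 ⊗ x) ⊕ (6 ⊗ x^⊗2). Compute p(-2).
p(-2) = -6

A tropical monomial a ⊗ x^⊗i evaluates to a + i · x. Evaluating each term at x = -2:
  Term 0 contributes 6 + 0 · -2 = 6
  Term 1 contributes -4 + 1 · -2 = -6
  Term 2 contributes 6 + 2 · -2 = 2
p(-2) = ⊕ of these = min[6, -6, 2] = -6.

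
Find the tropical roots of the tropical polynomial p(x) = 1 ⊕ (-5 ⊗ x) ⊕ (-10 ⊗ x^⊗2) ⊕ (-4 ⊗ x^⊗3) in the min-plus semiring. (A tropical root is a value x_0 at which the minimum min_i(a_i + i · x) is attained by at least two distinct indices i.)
Roots: {-6, 5, 6}

Each tropical root is a break point of the lower envelope of the lines y = a_i + i · x (there are 4 lines, with slopes 0, 1, ..., 3). Only the lines that attain the minimum somewhere contribute to roots; other lines are dominated. Here the surviving (envelope) indices are i = 3, i = 2, i = 1, i = 0.
Intersections between consecutive envelope lines give the roots: for adjacent envelope indices i < j the intersection is x = (a_i − a_j) / (j − i). Reading off the sorted break points: {-6, 5, 6}.
Verification: at each break x_0, at least two indices attain the minimum of min_i(a_i + i · x_0).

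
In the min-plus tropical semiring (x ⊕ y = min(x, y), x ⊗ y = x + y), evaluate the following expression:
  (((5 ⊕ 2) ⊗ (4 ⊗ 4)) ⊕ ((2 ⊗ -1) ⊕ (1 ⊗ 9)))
(((5 ⊕ 2) ⊗ (4 ⊗ 4)) ⊕ ((2 ⊗ -1) ⊕ (1 ⊗ 9))) = 1

Expand innermost to outermost. Recall ⊕ takes the minimum of its arguments and ⊗ takes their sum. Working out the expression (((5 ⊕ 2) ⊗ (4 ⊗ 4)) ⊕ ((2 ⊗ -1) ⊕ (1 ⊗ 9))) gives 1.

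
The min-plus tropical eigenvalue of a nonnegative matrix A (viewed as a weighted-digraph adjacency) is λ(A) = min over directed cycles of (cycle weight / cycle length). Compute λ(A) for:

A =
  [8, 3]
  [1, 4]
λ(A) = 2

Enumerate directed cycles and compute their means (weight / length). Sample:
  cycle 0 → 0: weight = 8, length = 1, mean = 8/1 ≈ 8.000
  cycle 1 → 1: weight = 4, length = 1, mean = 4/1 ≈ 4.000
  cycle 0 → 1 → 0: weight = 4, length = 2, mean = 4/2 ≈ 2.000
  cycle 1 → 0 → 1: weight = 4, length = 2, mean = 4/2 ≈ 2.000
Minimum mean = 2.000, attained e.g. along the cycle 0 → 1 → 0 with weight 4 and length 2. So λ(A) = 4/2 = 2.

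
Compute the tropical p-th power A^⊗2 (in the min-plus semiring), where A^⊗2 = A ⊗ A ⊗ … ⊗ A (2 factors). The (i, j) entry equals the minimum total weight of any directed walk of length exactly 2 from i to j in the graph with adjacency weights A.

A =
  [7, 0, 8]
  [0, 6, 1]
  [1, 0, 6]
A^⊗2 =
  [0, 6, 1]
  [2, 0, 7]
  [0, 1, 1]

Each entry (A^⊗2)_ij equals the minimum over all length-2 walks i = v_0 → v_1 → … → v_2 = j of Σ_t A[v_t][v_{t+1}]. For example, for (i, j) = (0, 2) we minimise over 3 possible intermediate vertex sequences; the minimum is 1, attained along the walk 0 → 1 → 2.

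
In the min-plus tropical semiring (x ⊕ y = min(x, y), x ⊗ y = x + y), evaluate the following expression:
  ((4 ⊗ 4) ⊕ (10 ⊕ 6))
((4 ⊗ 4) ⊕ (10 ⊕ 6)) = 6

Expand innermost to outermost. Recall ⊕ takes the minimum of its arguments and ⊗ takes their sum. Working out the expression ((4 ⊗ 4) ⊕ (10 ⊕ 6)) gives 6.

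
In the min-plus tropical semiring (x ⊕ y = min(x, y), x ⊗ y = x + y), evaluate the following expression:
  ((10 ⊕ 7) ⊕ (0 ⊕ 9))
((10 ⊕ 7) ⊕ (0 ⊕ 9)) = 0

Expand innermost to outermost. Recall ⊕ takes the minimum of its arguments and ⊗ takes their sum. Working out the expression ((10 ⊕ 7) ⊕ (0 ⊕ 9)) gives 0.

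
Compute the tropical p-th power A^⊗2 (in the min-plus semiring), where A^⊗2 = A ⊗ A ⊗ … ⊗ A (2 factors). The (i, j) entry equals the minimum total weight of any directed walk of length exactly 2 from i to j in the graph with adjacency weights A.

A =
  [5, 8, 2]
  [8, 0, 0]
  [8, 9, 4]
A^⊗2 =
  [10, 8, 6]
  [8, 0, 0]
  [12, 9, 8]

Each entry (A^⊗2)_ij equals the minimum over all length-2 walks i = v_0 → v_1 → … → v_2 = j of Σ_t A[v_t][v_{t+1}]. For example, for (i, j) = (0, 2) we minimise over 3 possible intermediate vertex sequences; the minimum is 6, attained along the walk 0 → 2 → 2.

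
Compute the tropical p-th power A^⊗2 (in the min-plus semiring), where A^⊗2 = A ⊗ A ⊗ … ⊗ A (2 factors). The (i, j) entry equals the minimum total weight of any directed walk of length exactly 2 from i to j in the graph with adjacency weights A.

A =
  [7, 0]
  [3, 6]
A^⊗2 =
  [3, 6]
  [9, 3]

Each entry (A^⊗2)_ij equals the minimum over all length-2 walks i = v_0 → v_1 → … → v_2 = j of Σ_t A[v_t][v_{t+1}]. For example, for (i, j) = (0, 1) we minimise over 2 possible intermediate vertex sequences; the minimum is 6, attained along the walk 0 → 1 → 1.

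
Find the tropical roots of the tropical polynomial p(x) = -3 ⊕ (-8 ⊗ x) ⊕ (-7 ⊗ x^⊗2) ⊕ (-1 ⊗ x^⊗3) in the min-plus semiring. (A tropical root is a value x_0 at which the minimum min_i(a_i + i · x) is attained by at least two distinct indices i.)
Roots: {-6, -1, 5}

Each tropical root is a break point of the lower envelope of the lines y = a_i + i · x (there are 4 lines, with slopes 0, 1, ..., 3). Only the lines that attain the minimum somewhere contribute to roots; other lines are dominated. Here the surviving (envelope) indices are i = 3, i = 2, i = 1, i = 0.
Intersections between consecutive envelope lines give the roots: for adjacent envelope indices i < j the intersection is x = (a_i − a_j) / (j − i). Reading off the sorted break points: {-6, -1, 5}.
Verification: at each break x_0, at least two indices attain the minimum of min_i(a_i + i · x_0).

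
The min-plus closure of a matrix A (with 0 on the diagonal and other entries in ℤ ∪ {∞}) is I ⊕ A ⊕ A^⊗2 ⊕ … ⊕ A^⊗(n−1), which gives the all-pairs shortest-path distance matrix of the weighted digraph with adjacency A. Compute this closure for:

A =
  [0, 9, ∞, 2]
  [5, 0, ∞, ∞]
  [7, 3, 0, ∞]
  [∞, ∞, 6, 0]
Closure =
  [0, 9, 8, 2]
  [5, 0, 13, 7]
  [7, 3, 0, 9]
  [13, 9, 6, 0]

This is the Floyd-Warshall all-pairs shortest-path computation. For each intermediate vertex k = 0, 1, …, 3, update dist[i][j] ← min(dist[i][j], dist[i][k] + dist[k][j]). The final matrix gives, for each (i, j), the minimum total weight of any directed path from i to j (possibly empty when i = j).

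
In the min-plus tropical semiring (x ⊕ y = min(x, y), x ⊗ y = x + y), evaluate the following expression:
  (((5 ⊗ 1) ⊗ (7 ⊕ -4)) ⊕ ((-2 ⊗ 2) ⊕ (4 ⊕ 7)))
(((5 ⊗ 1) ⊗ (7 ⊕ -4)) ⊕ ((-2 ⊗ 2) ⊕ (4 ⊕ 7))) = 0

Expand innermost to outermost. Recall ⊕ takes the minimum of its arguments and ⊗ takes their sum. Working out the expression (((5 ⊗ 1) ⊗ (7 ⊕ -4)) ⊕ ((-2 ⊗ 2) ⊕ (4 ⊕ 7))) gives 0.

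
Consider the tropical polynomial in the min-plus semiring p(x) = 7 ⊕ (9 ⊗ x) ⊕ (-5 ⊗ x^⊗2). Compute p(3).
p(3) = 1

A tropical monomial a ⊗ x^⊗i evaluates to a + i · x. Evaluating each term at x = 3:
  Term 0 contributes 7 + 0 · 3 = 7
  Term 1 contributes 9 + 1 · 3 = 12
  Term 2 contributes -5 + 2 · 3 = 1
p(3) = ⊕ of these = min[7, 12, 1] = 1.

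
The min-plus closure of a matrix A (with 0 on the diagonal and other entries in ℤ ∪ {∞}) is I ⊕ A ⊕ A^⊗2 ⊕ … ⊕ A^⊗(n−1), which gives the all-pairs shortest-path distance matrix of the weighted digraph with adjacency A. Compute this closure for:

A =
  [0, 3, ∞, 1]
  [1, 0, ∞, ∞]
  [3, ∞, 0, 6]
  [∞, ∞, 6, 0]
Closure =
  [0, 3, 7, 1]
  [1, 0, 8, 2]
  [3, 6, 0, 4]
  [9, 12, 6, 0]

This is the Floyd-Warshall all-pairs shortest-path computation. For each intermediate vertex k = 0, 1, …, 3, update dist[i][j] ← min(dist[i][j], dist[i][k] + dist[k][j]). The final matrix gives, for each (i, j), the minimum total weight of any directed path from i to j (possibly empty when i = j).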